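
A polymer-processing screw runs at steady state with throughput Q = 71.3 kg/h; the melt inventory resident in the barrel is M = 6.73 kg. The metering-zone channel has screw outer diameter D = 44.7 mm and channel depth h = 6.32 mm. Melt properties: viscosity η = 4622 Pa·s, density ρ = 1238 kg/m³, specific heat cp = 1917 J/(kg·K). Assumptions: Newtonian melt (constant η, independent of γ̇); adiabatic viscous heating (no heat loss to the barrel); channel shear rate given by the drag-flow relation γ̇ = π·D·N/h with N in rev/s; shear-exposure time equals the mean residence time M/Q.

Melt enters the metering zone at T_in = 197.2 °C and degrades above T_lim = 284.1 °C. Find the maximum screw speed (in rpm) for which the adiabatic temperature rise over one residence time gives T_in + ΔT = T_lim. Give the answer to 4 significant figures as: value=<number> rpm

Throughput in SI: Q_s = 71.3 kg/h ÷ 3600 s/h = 0.0198056 kg/s
t_res = M / Q_s = 6.73 ÷ 0.0198056 = 339.804 s
D = 44.7 mm = 0.0447 m;  h = 6.32 mm = 0.00632 m
Allowable rise: ΔT_a = T_lim − T_in = 284.1 − 197.2 = 86.9 K
γ̇_max² = ΔT_a·ρ·cp / (η·t_res) = [86.9 × 1238 × 1917] / [4622 × 339.804] = 131.312 s⁻²
γ̇_max = sqrt(131.312) = 11.4591 s⁻¹
Solve γ̇ = πDN/h for N: N_max = γ̇_max·h/(π·D) = 11.4591 × 0.00632 / (π × 0.0447) = 0.515718 rev/s = 30.9431 rpm

value=30.94 rpm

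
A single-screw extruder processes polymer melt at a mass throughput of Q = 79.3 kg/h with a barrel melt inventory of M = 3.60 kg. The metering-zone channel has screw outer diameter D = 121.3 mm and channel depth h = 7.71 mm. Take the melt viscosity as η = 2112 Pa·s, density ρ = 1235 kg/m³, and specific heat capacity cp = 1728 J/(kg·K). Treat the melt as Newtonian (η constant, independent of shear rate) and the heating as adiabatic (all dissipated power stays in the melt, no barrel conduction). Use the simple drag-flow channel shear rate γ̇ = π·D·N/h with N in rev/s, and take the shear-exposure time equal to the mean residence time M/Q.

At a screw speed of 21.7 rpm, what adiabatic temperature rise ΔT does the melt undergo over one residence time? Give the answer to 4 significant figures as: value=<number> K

value=51.68 K

Throughput in SI: Q_s = 79.3 kg/h ÷ 3600 s/h = 0.0220278 kg/s
Mean residence time: t_res = M/Q_s = 3.60 kg / 0.0220278 kg/s = 163.43 s
D = 121.3 mm = 0.1213 m;  h = 7.71 mm = 0.00771 m;  N = 21.7 rpm / 60 = 0.361667 rev/s
γ̇ = π·D·N / h = π · 0.1213 · 0.361667 / 0.00771 = 17.8758 s⁻¹
ΔT = η·γ̇²·t_res/(ρ·cp) = [2112 × 17.8758² × 163.43] / [1235 × 1728] = 51.6826 K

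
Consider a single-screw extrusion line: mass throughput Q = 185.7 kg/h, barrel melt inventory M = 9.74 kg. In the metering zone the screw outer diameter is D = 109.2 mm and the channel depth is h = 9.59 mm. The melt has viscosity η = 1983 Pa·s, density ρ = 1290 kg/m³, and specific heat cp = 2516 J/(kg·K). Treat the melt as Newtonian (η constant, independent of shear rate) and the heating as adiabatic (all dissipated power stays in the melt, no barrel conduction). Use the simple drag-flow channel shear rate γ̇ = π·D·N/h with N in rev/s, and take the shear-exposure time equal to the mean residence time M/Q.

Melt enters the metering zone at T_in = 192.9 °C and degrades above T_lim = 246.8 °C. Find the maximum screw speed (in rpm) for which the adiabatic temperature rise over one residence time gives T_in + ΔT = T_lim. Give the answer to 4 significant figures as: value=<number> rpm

value=36.25 rpm

Convert throughput: Q = 185.7 kg/h = 185.7/3600 = 0.0515833 kg/s
Mean residence time: t_res = M/Q_s = 9.74 kg / 0.0515833 kg/s = 188.821 s
Convert to metres: D = 0.1092 m, h = 0.00959 m
Allowable rise: ΔT_a = T_lim − T_in = 246.8 − 192.9 = 53.9 K
Invert ΔT = ηγ̇²t_res/(ρcp) for γ̇: γ̇_max² = ΔT_a ρ cp / (η t_res) = 53.9·1290·2516 / (1983·188.821) = 467.215 s⁻²
γ̇_max = sqrt(467.215) = 21.6152 s⁻¹
N_max = γ̇_max·h / (π·D) = 21.6152 · 0.00959 / (π · 0.1092) = 0.604233 rev/s = 36.254 rpm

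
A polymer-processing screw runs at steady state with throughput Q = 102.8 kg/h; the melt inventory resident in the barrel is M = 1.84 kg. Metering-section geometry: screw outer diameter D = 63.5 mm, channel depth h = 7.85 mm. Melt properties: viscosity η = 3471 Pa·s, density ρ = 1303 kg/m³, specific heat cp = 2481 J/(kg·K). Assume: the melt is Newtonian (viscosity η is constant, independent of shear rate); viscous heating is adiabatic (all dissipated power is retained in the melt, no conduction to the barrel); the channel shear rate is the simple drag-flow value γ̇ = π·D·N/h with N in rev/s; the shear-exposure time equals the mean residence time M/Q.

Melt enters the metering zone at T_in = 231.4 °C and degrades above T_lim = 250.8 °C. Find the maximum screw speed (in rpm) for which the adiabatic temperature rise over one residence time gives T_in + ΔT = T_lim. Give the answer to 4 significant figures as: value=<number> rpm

value=39.54 rpm

Throughput in SI: Q_s = 102.8 kg/h ÷ 3600 s/h = 0.0285556 kg/s
Mean residence time: t_res = M/Q_s = 1.84 kg / 0.0285556 kg/s = 64.4358 s
D = 63.5 mm = 0.0635 m;  h = 7.85 mm = 0.00785 m
ΔT_a = T_lim − T_in = 250.8 − 231.4 = 19.4 K
γ̇_max² = ΔT_a·ρ·cp/(η·t_res) = 19.4·1303·2481/(3471·64.4358) = 280.408 s⁻²
Take the square root: γ̇_max = √(280.408) = 16.7454 s⁻¹
Solve γ̇ = πDN/h for N: N_max = γ̇_max·h/(π·D) = 16.7454 × 0.00785 / (π × 0.0635) = 0.658934 rev/s = 39.536 rpm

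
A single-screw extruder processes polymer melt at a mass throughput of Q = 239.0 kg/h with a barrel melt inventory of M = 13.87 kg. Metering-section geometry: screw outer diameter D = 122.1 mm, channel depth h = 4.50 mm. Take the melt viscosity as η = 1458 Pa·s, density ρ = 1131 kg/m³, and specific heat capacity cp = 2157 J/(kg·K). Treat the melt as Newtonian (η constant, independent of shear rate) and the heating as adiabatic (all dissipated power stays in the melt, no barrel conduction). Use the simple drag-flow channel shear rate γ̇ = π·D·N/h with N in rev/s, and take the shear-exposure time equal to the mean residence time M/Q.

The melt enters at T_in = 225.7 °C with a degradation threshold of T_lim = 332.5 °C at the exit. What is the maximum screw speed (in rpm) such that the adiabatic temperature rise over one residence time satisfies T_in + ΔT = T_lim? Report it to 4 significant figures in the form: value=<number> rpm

value=20.59 rpm

Throughput in SI: Q_s = 239.0 kg/h ÷ 3600 s/h = 0.0663889 kg/s
t_res = M / Q_s = 13.87 ÷ 0.0663889 = 208.921 s
D = 122.1 mm = 0.1221 m;  h = 4.50 mm = 0.0045 m
ΔT_a = T_lim − T_in = 332.5 °C − 225.7 °C = 106.8 K
Invert ΔT = ηγ̇²t_res/(ρcp) for γ̇: γ̇_max² = ΔT_a ρ cp / (η t_res) = 106.8·1131·2157 / (1458·208.921) = 855.353 s⁻²
γ̇_max = √855.353 = 29.2464 s⁻¹
N_max = γ̇_max h / (πD) = 29.2464·0.0045/(π·0.1221) = 0.343099 rev/s → ×60 = 20.586 rpm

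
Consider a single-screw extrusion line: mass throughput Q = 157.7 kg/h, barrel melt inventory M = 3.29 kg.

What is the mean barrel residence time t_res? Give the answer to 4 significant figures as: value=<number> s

value=75.10 s

Q_s = Q / 3600 = 157.7 / 3600 = 0.0438056 kg/s
t_res = M / Q_s = 3.29 / 0.0438056 = 75.1046 s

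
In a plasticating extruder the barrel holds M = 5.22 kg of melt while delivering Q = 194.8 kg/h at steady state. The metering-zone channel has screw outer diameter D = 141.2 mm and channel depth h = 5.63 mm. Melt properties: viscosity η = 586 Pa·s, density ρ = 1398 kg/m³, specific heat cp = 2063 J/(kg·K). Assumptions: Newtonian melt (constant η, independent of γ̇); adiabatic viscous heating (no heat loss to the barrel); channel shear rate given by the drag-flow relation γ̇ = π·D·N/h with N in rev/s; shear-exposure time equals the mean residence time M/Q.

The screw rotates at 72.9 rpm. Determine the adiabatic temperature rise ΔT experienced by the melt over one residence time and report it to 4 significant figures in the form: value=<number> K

value=179.6 K

Throughput in SI: Q_s = 194.8 kg/h ÷ 3600 s/h = 0.0541111 kg/s
t_res = M / Q_s = 5.22 / 0.0541111 = 96.4682 s
D = 141.2 mm = 0.1412 m;  h = 5.63 mm = 0.00563 m;  N = 72.9 rpm / 60 = 1.215 rev/s
γ̇ = π·D·N / h = π · 0.1412 · 1.215 / 0.00563 = 95.731 s⁻¹
Adiabatic rise: ΔT = η γ̇² t_res / (ρ cp) = 586·(95.731)²·96.4682 / (1398·2063) = 179.631 K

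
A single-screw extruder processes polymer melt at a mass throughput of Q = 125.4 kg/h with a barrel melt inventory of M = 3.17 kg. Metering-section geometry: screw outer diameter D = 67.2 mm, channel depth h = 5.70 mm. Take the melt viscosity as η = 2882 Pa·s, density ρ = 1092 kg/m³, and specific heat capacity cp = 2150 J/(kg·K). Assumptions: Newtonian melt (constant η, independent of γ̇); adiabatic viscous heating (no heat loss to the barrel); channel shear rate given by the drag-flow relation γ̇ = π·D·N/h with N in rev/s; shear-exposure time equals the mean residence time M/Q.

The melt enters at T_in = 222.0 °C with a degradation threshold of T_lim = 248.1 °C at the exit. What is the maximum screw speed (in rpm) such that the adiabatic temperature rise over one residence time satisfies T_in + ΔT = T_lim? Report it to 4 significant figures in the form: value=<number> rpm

Q_s = Q / 3600 = 125.4 / 3600 = 0.0348333 kg/s
t_res = M / Q_s = 3.17 ÷ 0.0348333 = 91.0048 s
Convert to metres: D = 0.0672 m, h = 0.0057 m
Allowable rise: ΔT_a = T_lim − T_in = 248.1 − 222.0 = 26.1 K
γ̇_max² = ΔT_a·ρ·cp / (η·t_res) = [26.1 × 1092 × 2150] / [2882 × 91.0048] = 233.638 s⁻²
Take the square root: γ̇_max = √(233.638) = 15.2852 s⁻¹
N_max = γ̇_max·h / (π·D) = 15.2852 · 0.0057 / (π · 0.0672) = 0.412693 rev/s = 24.7616 rpm

value=24.76 rpm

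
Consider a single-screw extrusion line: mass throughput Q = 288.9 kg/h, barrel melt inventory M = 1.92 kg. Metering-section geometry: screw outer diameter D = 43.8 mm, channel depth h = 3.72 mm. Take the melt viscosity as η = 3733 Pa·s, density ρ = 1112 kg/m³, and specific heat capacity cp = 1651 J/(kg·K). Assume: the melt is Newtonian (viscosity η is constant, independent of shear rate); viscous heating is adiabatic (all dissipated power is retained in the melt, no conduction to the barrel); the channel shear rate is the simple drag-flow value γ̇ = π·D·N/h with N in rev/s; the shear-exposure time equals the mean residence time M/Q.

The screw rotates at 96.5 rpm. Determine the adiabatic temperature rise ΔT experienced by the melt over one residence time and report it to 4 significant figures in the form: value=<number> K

value=172.2 K

Convert throughput: Q = 288.9 kg/h = 288.9/3600 = 0.08025 kg/s
Mean residence time: t_res = M/Q_s = 1.92 kg / 0.08025 kg/s = 23.9252 s
D = 43.8 mm = 0.0438 m;  h = 3.72 mm = 0.00372 m;  N = 96.5 rpm / 60 = 1.60833 rev/s
γ̇ = π·D·N / h = π · 0.0438 · 1.60833 / 0.00372 = 59.4918 s⁻¹
ΔT = η·γ̇²·t_res/(ρ·cp) = [3733 × 59.4918² × 23.9252] / [1112 × 1651] = 172.178 K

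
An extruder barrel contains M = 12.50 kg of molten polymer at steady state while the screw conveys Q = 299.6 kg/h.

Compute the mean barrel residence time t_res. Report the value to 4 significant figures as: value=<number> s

Convert throughput: Q = 299.6 kg/h = 299.6/3600 = 0.0832222 kg/s
t_res = M / Q_s = 12.50 / 0.0832222 = 150.2 s

value=150.2 s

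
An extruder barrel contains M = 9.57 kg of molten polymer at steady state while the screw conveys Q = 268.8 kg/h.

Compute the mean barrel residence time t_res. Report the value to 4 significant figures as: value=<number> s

value=128.2 s

Throughput in SI: Q_s = 268.8 kg/h ÷ 3600 s/h = 0.0746667 kg/s
t_res = M / Q_s = 9.57 ÷ 0.0746667 = 128.17 s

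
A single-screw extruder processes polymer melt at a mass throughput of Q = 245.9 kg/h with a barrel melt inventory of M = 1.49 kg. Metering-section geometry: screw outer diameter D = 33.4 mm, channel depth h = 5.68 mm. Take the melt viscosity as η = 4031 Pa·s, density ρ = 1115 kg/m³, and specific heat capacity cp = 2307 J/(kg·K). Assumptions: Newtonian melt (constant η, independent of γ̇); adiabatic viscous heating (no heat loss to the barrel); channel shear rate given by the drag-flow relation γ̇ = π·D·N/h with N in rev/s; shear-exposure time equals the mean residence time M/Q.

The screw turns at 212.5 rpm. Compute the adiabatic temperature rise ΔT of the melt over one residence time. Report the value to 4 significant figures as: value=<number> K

value=146.3 K

Q_s = Q / 3600 = 245.9 / 3600 = 0.0683056 kg/s
t_res = M / Q_s = 1.49 / 0.0683056 = 21.8137 s
Convert to SI: D = 0.0334 m, h = 0.00568 m, N = 212.5/60 = 3.54167 rev/s
γ̇ = π D N / h = (π)(0.0334)(3.54167) / 0.00568 = 65.4268 s⁻¹
ΔT = η·γ̇²·t_res / (ρ·cp) = 4031 · (65.4268)² · 21.8137 / (1115 · 2307) = 146.33 K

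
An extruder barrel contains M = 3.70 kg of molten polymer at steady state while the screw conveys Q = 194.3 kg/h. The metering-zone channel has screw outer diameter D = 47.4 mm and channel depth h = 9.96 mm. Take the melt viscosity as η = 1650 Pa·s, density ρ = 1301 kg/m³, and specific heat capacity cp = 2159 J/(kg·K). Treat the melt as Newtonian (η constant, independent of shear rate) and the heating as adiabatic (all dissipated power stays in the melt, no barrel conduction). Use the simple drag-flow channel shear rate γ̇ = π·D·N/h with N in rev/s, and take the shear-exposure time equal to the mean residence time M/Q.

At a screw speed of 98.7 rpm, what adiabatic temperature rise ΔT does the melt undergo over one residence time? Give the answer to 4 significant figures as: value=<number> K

Q_s = Q / 3600 = 194.3 / 3600 = 0.0539722 kg/s
t_res = M / Q_s = 3.70 ÷ 0.0539722 = 68.5538 s
Geometry in metres: D = 47.4 mm → 0.0474 m, h = 9.96 mm → 0.00996 m; screw speed N = 98.7 rpm = 1.645 rev/s
γ̇ = π D N / h = (π)(0.0474)(1.645) / 0.00996 = 24.5943 s⁻¹
Adiabatic rise: ΔT = η γ̇² t_res / (ρ cp) = 1650·(24.5943)²·68.5538 / (1301·2159) = 24.3587 K

value=24.36 K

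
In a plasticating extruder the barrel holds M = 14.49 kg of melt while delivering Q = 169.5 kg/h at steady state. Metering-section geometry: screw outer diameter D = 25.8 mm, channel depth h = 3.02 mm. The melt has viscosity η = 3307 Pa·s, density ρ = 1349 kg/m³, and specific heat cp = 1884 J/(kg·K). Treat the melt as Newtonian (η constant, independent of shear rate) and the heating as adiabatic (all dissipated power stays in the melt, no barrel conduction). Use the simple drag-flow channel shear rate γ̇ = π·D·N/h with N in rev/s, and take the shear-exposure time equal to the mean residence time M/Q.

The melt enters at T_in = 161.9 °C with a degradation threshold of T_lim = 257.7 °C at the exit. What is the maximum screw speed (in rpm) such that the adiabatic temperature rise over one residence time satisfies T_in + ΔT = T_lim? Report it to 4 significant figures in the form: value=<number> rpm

value=34.58 rpm

Throughput in SI: Q_s = 169.5 kg/h ÷ 3600 s/h = 0.0470833 kg/s
t_res = M / Q_s = 14.49 / 0.0470833 = 307.752 s
D = 25.8 mm = 0.0258 m;  h = 3.02 mm = 0.00302 m
Allowable rise: ΔT_a = T_lim − T_in = 257.7 − 161.9 = 95.8 K
γ̇_max² = ΔT_a·ρ·cp/(η·t_res) = 95.8·1349·1884/(3307·307.752) = 239.234 s⁻²
Take the square root: γ̇_max = √(239.234) = 15.4672 s⁻¹
Solve γ̇ = πDN/h for N: N_max = γ̇_max·h/(π·D) = 15.4672 × 0.00302 / (π × 0.0258) = 0.5763 rev/s = 34.578 rpm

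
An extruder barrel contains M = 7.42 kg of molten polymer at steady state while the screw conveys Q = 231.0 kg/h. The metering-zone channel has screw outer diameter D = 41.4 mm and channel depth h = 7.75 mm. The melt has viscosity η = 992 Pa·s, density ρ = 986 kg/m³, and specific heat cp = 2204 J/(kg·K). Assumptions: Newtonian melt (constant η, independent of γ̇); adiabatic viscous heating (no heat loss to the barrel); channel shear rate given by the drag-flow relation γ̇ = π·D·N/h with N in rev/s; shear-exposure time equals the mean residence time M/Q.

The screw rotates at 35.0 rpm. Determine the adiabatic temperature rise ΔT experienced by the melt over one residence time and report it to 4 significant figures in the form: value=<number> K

Throughput in SI: Q_s = 231.0 kg/h ÷ 3600 s/h = 0.0641667 kg/s
Mean residence time: t_res = M/Q_s = 7.42 kg / 0.0641667 kg/s = 115.636 s
D = 41.4 mm = 0.0414 m;  h = 7.75 mm = 0.00775 m;  N = 35.0 rpm / 60 = 0.583333 rev/s
Shear rate: γ̇ = πDN/h = π·0.0414·0.583333/0.00775 = 9.78961 s⁻¹
Adiabatic rise: ΔT = η γ̇² t_res / (ρ cp) = 992·(9.78961)²·115.636 / (986·2204) = 5.05881 K

value=5.059 K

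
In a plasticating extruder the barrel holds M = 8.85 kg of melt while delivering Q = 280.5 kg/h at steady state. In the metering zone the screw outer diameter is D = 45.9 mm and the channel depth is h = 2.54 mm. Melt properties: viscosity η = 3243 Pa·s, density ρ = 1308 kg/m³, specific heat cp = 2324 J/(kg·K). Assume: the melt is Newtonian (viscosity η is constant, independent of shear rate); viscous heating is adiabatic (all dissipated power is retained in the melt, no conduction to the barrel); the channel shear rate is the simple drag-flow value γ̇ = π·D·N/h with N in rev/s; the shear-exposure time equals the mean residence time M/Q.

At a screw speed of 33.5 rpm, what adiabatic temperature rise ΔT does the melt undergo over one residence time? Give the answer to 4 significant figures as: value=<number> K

value=121.7 K

Throughput in SI: Q_s = 280.5 kg/h ÷ 3600 s/h = 0.0779167 kg/s
Mean residence time: t_res = M/Q_s = 8.85 kg / 0.0779167 kg/s = 113.583 s
Geometry in metres: D = 45.9 mm → 0.0459 m, h = 2.54 mm → 0.00254 m; screw speed N = 33.5 rpm = 0.558333 rev/s
Shear rate: γ̇ = πDN/h = π·0.0459·0.558333/0.00254 = 31.6973 s⁻¹
Adiabatic rise: ΔT = η γ̇² t_res / (ρ cp) = 3243·(31.6973)²·113.583 / (1308·2324) = 121.748 K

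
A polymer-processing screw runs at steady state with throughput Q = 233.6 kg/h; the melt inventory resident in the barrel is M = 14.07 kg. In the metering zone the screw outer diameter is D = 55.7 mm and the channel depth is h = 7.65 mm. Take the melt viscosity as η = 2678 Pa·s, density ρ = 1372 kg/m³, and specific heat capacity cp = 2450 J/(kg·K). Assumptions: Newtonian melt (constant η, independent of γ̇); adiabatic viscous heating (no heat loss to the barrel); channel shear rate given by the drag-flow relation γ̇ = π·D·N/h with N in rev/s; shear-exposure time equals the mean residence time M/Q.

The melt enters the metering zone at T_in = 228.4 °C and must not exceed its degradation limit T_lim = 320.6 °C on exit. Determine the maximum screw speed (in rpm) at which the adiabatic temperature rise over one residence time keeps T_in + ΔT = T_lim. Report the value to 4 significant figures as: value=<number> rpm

Q_s = Q / 3600 = 233.6 / 3600 = 0.0648889 kg/s
t_res = M / Q_s = 14.07 ÷ 0.0648889 = 216.832 s
Geometry in SI: D = 55.7 mm → 0.0557 m, h = 7.65 mm → 0.00765 m
ΔT_a = T_lim − T_in = 320.6 °C − 228.4 °C = 92.2 K
γ̇_max² = ΔT_a·ρ·cp/(η·t_res) = 92.2·1372·2450/(2678·216.832) = 533.724 s⁻²
γ̇_max = √533.724 = 23.1025 s⁻¹
Solve γ̇ = πDN/h for N: N_max = γ̇_max·h/(π·D) = 23.1025 × 0.00765 / (π × 0.0557) = 1.00998 rev/s = 60.5991 rpm

value=60.60 rpm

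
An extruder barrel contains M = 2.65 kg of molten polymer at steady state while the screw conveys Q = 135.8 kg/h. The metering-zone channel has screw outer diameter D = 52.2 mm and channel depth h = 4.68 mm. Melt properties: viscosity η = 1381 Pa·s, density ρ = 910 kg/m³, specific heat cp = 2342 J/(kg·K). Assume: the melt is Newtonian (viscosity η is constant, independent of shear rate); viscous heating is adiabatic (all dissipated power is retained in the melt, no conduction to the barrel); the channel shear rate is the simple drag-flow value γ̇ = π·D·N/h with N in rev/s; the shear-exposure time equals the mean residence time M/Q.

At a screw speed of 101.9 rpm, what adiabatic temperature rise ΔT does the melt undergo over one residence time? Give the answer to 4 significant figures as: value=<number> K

value=161.2 K

Throughput in SI: Q_s = 135.8 kg/h ÷ 3600 s/h = 0.0377222 kg/s
Mean residence time: t_res = M/Q_s = 2.65 kg / 0.0377222 kg/s = 70.2504 s
Geometry in metres: D = 52.2 mm → 0.0522 m, h = 4.68 mm → 0.00468 m; screw speed N = 101.9 rpm = 1.69833 rev/s
γ̇ = π·D·N / h = π · 0.0522 · 1.69833 / 0.00468 = 59.511 s⁻¹
ΔT = η·γ̇²·t_res/(ρ·cp) = [1381 × 59.511² × 70.2504] / [910 × 2342] = 161.216 K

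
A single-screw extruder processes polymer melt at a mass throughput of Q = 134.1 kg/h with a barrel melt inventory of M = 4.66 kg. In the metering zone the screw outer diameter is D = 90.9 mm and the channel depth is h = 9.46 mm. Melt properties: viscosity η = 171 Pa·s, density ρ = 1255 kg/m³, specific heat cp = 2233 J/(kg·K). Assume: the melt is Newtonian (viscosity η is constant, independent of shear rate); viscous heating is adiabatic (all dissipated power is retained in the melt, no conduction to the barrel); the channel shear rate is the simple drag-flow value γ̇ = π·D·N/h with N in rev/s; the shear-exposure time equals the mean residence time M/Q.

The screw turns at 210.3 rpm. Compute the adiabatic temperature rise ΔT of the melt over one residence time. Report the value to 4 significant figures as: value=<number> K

Convert throughput: Q = 134.1 kg/h = 134.1/3600 = 0.03725 kg/s
Mean residence time: t_res = M/Q_s = 4.66 kg / 0.03725 kg/s = 125.101 s
D = 90.9 mm = 0.0909 m;  h = 9.46 mm = 0.00946 m;  N = 210.3 rpm / 60 = 3.505 rev/s
Shear rate: γ̇ = πDN/h = π·0.0909·3.505/0.00946 = 105.806 s⁻¹
Adiabatic rise: ΔT = η γ̇² t_res / (ρ cp) = 171·(105.806)²·125.101 / (1255·2233) = 85.4564 K

value=85.46 K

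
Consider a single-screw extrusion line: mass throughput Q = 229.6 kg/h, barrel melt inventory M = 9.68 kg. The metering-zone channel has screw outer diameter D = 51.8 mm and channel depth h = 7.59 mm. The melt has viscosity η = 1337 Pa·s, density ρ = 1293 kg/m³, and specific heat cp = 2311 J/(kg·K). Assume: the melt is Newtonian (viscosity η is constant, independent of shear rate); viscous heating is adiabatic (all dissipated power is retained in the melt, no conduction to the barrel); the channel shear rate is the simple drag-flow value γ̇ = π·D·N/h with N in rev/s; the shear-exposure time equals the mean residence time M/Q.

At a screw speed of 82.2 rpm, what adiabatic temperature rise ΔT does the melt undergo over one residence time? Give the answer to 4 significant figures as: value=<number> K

value=58.59 K

Throughput in SI: Q_s = 229.6 kg/h ÷ 3600 s/h = 0.0637778 kg/s
t_res = M / Q_s = 9.68 ÷ 0.0637778 = 151.777 s
D = 51.8 mm = 0.0518 m;  h = 7.59 mm = 0.00759 m;  N = 82.2 rpm / 60 = 1.37 rev/s
Shear rate: γ̇ = πDN/h = π·0.0518·1.37/0.00759 = 29.3737 s⁻¹
ΔT = η·γ̇²·t_res / (ρ·cp) = 1337 · (29.3737)² · 151.777 / (1293 · 2311) = 58.5944 K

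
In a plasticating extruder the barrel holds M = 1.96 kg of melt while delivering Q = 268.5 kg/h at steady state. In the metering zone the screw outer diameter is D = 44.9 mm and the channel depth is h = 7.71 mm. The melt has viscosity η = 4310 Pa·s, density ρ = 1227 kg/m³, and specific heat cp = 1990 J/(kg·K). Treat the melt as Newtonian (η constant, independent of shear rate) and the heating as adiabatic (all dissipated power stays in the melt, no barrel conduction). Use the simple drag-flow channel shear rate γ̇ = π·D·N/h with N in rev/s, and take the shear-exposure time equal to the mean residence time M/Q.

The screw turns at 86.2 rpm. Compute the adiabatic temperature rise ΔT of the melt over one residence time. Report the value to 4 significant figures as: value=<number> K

Throughput in SI: Q_s = 268.5 kg/h ÷ 3600 s/h = 0.0745833 kg/s
t_res = M / Q_s = 1.96 ÷ 0.0745833 = 26.2793 s
Convert to SI: D = 0.0449 m, h = 0.00771 m, N = 86.2/60 = 1.43667 rev/s
γ̇ = π·D·N / h = π · 0.0449 · 1.43667 / 0.00771 = 26.2844 s⁻¹
ΔT = η·γ̇²·t_res/(ρ·cp) = [4310 × 26.2844² × 26.2793] / [1227 × 1990] = 32.0472 K

value=32.05 K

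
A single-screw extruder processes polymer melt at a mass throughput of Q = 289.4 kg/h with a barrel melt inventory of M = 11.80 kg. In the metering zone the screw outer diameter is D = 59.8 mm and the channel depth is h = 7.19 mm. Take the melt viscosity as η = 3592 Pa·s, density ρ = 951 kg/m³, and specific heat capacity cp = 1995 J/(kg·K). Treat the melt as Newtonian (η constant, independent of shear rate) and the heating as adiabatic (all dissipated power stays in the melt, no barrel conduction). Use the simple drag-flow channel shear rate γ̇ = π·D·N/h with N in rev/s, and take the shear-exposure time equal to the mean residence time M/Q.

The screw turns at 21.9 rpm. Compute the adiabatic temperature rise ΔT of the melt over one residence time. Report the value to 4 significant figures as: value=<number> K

Q_s = Q / 3600 = 289.4 / 3600 = 0.0803889 kg/s
t_res = M / Q_s = 11.80 / 0.0803889 = 146.786 s
D = 59.8 mm = 0.0598 m;  h = 7.19 mm = 0.00719 m;  N = 21.9 rpm / 60 = 0.365 rev/s
γ̇ = π·D·N / h = π · 0.0598 · 0.365 / 0.00719 = 9.53707 s⁻¹
ΔT = η·γ̇²·t_res / (ρ·cp) = 3592 · (9.53707)² · 146.786 / (951 · 1995) = 25.2772 K

value=25.28 K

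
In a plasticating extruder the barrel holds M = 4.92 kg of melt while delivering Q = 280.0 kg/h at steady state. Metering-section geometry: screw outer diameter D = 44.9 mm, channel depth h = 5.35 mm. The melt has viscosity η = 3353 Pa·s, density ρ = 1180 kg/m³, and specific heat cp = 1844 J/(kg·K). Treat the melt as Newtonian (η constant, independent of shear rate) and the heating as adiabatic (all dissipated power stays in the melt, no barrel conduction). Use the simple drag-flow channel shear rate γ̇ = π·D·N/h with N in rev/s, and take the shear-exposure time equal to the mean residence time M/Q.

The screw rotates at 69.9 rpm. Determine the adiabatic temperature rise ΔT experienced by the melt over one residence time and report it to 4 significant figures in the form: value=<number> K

Throughput in SI: Q_s = 280.0 kg/h ÷ 3600 s/h = 0.0777778 kg/s
Mean residence time: t_res = M/Q_s = 4.92 kg / 0.0777778 kg/s = 63.2571 s
Convert to SI: D = 0.0449 m, h = 0.00535 m, N = 69.9/60 = 1.165 rev/s
γ̇ = π D N / h = (π)(0.0449)(1.165) / 0.00535 = 30.7163 s⁻¹
ΔT = η·γ̇²·t_res/(ρ·cp) = [3353 × 30.7163² × 63.2571] / [1180 × 1844] = 91.968 K

value=91.97 K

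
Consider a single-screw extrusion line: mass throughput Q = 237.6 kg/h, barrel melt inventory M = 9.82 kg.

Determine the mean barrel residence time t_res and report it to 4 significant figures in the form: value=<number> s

value=148.8 s

Convert throughput: Q = 237.6 kg/h = 237.6/3600 = 0.066 kg/s
t_res = M / Q_s = 9.82 ÷ 0.066 = 148.788 s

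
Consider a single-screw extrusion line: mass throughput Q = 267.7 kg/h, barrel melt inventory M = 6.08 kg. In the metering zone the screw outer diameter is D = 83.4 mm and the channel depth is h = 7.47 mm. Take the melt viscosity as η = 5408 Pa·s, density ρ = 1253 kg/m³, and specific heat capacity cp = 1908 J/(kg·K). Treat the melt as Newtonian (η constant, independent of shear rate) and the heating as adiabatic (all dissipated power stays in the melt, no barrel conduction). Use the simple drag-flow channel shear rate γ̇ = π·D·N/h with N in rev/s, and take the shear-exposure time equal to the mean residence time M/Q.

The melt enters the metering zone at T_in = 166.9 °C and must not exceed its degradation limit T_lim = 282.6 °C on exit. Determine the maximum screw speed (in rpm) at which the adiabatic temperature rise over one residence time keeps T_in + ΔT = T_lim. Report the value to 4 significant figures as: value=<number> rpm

value=42.78 rpm

Throughput in SI: Q_s = 267.7 kg/h ÷ 3600 s/h = 0.0743611 kg/s
t_res = M / Q_s = 6.08 / 0.0743611 = 81.7632 s
Geometry in SI: D = 83.4 mm → 0.0834 m, h = 7.47 mm → 0.00747 m
ΔT_a = T_lim − T_in = 282.6 − 166.9 = 115.7 K
γ̇_max² = ΔT_a·ρ·cp/(η·t_res) = 115.7·1253·1908/(5408·81.7632) = 625.559 s⁻²
Take the square root: γ̇_max = √(625.559) = 25.0112 s⁻¹
Solve γ̇ = πDN/h for N: N_max = γ̇_max·h/(π·D) = 25.0112 × 0.00747 / (π × 0.0834) = 0.713081 rev/s = 42.7849 rpm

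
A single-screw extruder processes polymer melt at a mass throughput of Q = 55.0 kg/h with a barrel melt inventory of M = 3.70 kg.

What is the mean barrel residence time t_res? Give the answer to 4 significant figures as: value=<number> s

Throughput in SI: Q_s = 55.0 kg/h ÷ 3600 s/h = 0.0152778 kg/s
t_res = M / Q_s = 3.70 ÷ 0.0152778 = 242.182 s

value=242.2 s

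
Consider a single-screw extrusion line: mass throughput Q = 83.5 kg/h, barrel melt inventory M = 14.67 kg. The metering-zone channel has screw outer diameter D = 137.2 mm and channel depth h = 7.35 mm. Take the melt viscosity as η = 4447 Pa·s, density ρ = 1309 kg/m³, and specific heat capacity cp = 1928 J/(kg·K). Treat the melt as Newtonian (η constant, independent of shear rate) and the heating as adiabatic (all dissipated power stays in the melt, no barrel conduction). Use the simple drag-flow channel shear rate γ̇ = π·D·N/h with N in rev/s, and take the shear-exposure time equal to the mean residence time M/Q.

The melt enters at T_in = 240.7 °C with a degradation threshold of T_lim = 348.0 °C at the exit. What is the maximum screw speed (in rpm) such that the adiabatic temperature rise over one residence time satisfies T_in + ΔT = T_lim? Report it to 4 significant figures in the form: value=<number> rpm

value=10.04 rpm

Throughput in SI: Q_s = 83.5 kg/h ÷ 3600 s/h = 0.0231944 kg/s
t_res = M / Q_s = 14.67 ÷ 0.0231944 = 632.479 s
Convert to metres: D = 0.1372 m, h = 0.00735 m
ΔT_a = T_lim − T_in = 348.0 °C − 240.7 °C = 107.3 K
γ̇_max² = ΔT_a·ρ·cp / (η·t_res) = [107.3 × 1309 × 1928] / [4447 × 632.479] = 96.2793 s⁻²
γ̇_max = sqrt(96.2793) = 9.8122 s⁻¹
N_max = γ̇_max h / (πD) = 9.8122·0.00735/(π·0.1372) = 0.167321 rev/s → ×60 = 10.0392 rpm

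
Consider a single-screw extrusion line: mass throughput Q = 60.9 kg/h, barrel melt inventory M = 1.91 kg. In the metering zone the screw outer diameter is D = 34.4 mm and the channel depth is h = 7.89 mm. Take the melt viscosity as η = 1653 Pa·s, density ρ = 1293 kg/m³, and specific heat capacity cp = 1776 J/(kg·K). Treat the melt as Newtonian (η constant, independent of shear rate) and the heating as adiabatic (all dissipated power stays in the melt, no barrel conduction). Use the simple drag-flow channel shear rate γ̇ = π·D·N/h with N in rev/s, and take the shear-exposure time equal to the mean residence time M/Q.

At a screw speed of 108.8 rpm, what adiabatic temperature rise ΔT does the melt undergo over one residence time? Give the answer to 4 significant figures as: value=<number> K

Q_s = Q / 3600 = 60.9 / 3600 = 0.0169167 kg/s
Mean residence time: t_res = M/Q_s = 1.91 kg / 0.0169167 kg/s = 112.906 s
D = 34.4 mm = 0.0344 m;  h = 7.89 mm = 0.00789 m;  N = 108.8 rpm / 60 = 1.81333 rev/s
γ̇ = π·D·N / h = π · 0.0344 · 1.81333 / 0.00789 = 24.8376 s⁻¹
Adiabatic rise: ΔT = η γ̇² t_res / (ρ cp) = 1653·(24.8376)²·112.906 / (1293·1776) = 50.1381 K

value=50.14 K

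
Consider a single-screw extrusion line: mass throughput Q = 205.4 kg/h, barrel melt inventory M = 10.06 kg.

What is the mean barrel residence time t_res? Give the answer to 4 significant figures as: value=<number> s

Convert throughput: Q = 205.4 kg/h = 205.4/3600 = 0.0570556 kg/s
t_res = M / Q_s = 10.06 / 0.0570556 = 176.319 s

value=176.3 s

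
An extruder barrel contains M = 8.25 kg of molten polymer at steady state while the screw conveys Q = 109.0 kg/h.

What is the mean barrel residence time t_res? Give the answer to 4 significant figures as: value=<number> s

value=272.5 s

Convert throughput: Q = 109.0 kg/h = 109.0/3600 = 0.0302778 kg/s
Mean residence time: t_res = M/Q_s = 8.25 kg / 0.0302778 kg/s = 272.477 s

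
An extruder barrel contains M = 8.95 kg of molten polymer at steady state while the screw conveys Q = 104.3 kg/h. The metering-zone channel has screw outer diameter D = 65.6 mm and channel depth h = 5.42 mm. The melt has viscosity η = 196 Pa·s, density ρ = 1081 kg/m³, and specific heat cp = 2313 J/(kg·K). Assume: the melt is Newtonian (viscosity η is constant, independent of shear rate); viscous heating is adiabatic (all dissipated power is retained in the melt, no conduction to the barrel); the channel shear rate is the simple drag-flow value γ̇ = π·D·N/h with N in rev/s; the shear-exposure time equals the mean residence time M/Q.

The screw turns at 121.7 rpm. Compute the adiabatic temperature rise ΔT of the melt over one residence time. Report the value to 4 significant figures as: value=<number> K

Convert throughput: Q = 104.3 kg/h = 104.3/3600 = 0.0289722 kg/s
t_res = M / Q_s = 8.95 / 0.0289722 = 308.917 s
Convert to SI: D = 0.0656 m, h = 0.00542 m, N = 121.7/60 = 2.02833 rev/s
γ̇ = π D N / h = (π)(0.0656)(2.02833) / 0.00542 = 77.1247 s⁻¹
ΔT = η·γ̇²·t_res/(ρ·cp) = [196 × 77.1247² × 308.917] / [1081 × 2313] = 144.04 K

value=144.0 K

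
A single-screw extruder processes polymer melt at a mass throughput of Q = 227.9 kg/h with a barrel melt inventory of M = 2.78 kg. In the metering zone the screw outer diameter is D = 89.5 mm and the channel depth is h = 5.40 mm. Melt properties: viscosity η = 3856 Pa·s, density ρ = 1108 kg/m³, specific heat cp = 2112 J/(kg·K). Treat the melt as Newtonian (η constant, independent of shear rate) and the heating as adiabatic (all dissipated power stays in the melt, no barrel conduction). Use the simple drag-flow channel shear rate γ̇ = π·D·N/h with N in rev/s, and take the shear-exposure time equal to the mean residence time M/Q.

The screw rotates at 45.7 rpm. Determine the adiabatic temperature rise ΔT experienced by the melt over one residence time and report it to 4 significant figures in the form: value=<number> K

value=113.8 K

Convert throughput: Q = 227.9 kg/h = 227.9/3600 = 0.0633056 kg/s
t_res = M / Q_s = 2.78 ÷ 0.0633056 = 43.914 s
Geometry in metres: D = 89.5 mm → 0.0895 m, h = 5.40 mm → 0.0054 m; screw speed N = 45.7 rpm = 0.761667 rev/s
Shear rate: γ̇ = πDN/h = π·0.0895·0.761667/0.0054 = 39.6592 s⁻¹
ΔT = η·γ̇²·t_res / (ρ·cp) = 3856 · (39.6592)² · 43.914 / (1108 · 2112) = 113.814 K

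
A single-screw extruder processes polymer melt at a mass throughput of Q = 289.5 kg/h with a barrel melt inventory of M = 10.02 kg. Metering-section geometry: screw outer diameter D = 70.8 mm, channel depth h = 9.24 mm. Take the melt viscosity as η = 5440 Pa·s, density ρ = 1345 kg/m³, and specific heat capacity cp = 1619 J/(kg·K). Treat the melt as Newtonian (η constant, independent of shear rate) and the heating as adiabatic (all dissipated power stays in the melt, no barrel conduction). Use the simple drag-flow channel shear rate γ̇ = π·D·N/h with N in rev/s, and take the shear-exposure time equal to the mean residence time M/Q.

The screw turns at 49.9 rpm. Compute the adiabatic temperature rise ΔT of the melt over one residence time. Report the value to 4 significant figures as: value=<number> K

value=124.8 K

Convert throughput: Q = 289.5 kg/h = 289.5/3600 = 0.0804167 kg/s
t_res = M / Q_s = 10.02 / 0.0804167 = 124.601 s
D = 70.8 mm = 0.0708 m;  h = 9.24 mm = 0.00924 m;  N = 49.9 rpm / 60 = 0.831667 rev/s
γ̇ = π·D·N / h = π · 0.0708 · 0.831667 / 0.00924 = 20.0198 s⁻¹
Adiabatic rise: ΔT = η γ̇² t_res / (ρ cp) = 5440·(20.0198)²·124.601 / (1345·1619) = 124.759 K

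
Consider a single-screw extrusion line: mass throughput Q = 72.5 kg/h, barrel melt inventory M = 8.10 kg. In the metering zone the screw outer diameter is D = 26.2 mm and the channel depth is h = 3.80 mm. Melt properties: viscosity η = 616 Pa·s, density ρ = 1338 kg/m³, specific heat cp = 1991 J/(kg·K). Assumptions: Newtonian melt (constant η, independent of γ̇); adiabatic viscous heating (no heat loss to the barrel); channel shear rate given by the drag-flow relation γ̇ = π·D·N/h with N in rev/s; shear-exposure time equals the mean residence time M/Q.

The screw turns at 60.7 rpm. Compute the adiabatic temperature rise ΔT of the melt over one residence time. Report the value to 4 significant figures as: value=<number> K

Q_s = Q / 3600 = 72.5 / 3600 = 0.0201389 kg/s
t_res = M / Q_s = 8.10 ÷ 0.0201389 = 402.207 s
Geometry in metres: D = 26.2 mm → 0.0262 m, h = 3.80 mm → 0.0038 m; screw speed N = 60.7 rpm = 1.01167 rev/s
γ̇ = π·D·N / h = π · 0.0262 · 1.01167 / 0.0038 = 21.9132 s⁻¹
ΔT = η·γ̇²·t_res / (ρ·cp) = 616 · (21.9132)² · 402.207 / (1338 · 1991) = 44.6594 K

value=44.66 K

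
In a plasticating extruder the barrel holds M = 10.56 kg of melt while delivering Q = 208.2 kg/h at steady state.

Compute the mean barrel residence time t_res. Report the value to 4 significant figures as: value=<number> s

value=182.6 s

Convert throughput: Q = 208.2 kg/h = 208.2/3600 = 0.0578333 kg/s
Mean residence time: t_res = M/Q_s = 10.56 kg / 0.0578333 kg/s = 182.594 s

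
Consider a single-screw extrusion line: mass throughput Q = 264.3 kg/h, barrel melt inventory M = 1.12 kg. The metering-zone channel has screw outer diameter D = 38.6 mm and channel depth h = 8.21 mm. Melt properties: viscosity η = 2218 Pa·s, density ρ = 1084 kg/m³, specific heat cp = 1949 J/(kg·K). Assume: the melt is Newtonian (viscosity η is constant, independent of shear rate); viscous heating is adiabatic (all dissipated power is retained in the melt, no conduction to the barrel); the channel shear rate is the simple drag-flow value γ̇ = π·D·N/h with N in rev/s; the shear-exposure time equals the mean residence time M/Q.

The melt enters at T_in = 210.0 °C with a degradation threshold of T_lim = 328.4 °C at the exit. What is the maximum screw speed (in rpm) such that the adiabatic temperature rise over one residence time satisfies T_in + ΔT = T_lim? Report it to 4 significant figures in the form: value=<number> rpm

value=349.3 rpm

Throughput in SI: Q_s = 264.3 kg/h ÷ 3600 s/h = 0.0734167 kg/s
t_res = M / Q_s = 1.12 / 0.0734167 = 15.2554 s
D = 38.6 mm = 0.0386 m;  h = 8.21 mm = 0.00821 m
ΔT_a = T_lim − T_in = 328.4 °C − 210.0 °C = 118.4 K
γ̇_max² = ΔT_a·ρ·cp/(η·t_res) = 118.4·1084·1949/(2218·15.2554) = 7392.78 s⁻²
γ̇_max = sqrt(7392.78) = 85.9813 s⁻¹
N_max = γ̇_max·h / (π·D) = 85.9813 · 0.00821 / (π · 0.0386) = 5.82117 rev/s = 349.27 rpm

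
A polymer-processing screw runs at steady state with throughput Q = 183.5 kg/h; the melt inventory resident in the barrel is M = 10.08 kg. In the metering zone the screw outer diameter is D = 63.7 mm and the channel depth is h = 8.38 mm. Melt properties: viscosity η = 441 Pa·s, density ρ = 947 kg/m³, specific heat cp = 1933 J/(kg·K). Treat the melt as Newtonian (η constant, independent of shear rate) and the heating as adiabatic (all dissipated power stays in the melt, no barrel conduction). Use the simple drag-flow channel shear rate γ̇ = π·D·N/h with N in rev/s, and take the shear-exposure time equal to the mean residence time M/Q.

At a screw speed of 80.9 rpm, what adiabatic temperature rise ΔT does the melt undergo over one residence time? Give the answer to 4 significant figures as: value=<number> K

Q_s = Q / 3600 = 183.5 / 3600 = 0.0509722 kg/s
t_res = M / Q_s = 10.08 ÷ 0.0509722 = 197.755 s
Geometry in metres: D = 63.7 mm → 0.0637 m, h = 8.38 mm → 0.00838 m; screw speed N = 80.9 rpm = 1.34833 rev/s
γ̇ = π D N / h = (π)(0.0637)(1.34833) / 0.00838 = 32.199 s⁻¹
Adiabatic rise: ΔT = η γ̇² t_res / (ρ cp) = 441·(32.199)²·197.755 / (947·1933) = 49.3934 K

value=49.39 K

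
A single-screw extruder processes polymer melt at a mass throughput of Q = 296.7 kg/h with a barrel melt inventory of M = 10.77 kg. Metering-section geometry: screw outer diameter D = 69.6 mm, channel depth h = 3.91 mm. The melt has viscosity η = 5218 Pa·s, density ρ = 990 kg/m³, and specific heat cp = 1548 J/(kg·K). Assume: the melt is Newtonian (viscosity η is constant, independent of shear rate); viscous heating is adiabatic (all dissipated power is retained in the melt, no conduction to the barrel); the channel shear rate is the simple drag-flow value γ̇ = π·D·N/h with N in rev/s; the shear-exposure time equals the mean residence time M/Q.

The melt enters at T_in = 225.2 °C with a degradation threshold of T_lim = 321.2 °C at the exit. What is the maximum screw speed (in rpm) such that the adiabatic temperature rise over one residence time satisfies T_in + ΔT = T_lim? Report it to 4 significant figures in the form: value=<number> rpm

value=15.76 rpm

Throughput in SI: Q_s = 296.7 kg/h ÷ 3600 s/h = 0.0824167 kg/s
t_res = M / Q_s = 10.77 / 0.0824167 = 130.677 s
Convert to metres: D = 0.0696 m, h = 0.00391 m
ΔT_a = T_lim − T_in = 321.2 − 225.2 = 96 K
Invert ΔT = ηγ̇²t_res/(ρcp) for γ̇: γ̇_max² = ΔT_a ρ cp / (η t_res) = 96·990·1548 / (5218·130.677) = 215.761 s⁻²
γ̇_max = sqrt(215.761) = 14.6888 s⁻¹
Solve γ̇ = πDN/h for N: N_max = γ̇_max·h/(π·D) = 14.6888 × 0.00391 / (π × 0.0696) = 0.262666 rev/s = 15.76 rpm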